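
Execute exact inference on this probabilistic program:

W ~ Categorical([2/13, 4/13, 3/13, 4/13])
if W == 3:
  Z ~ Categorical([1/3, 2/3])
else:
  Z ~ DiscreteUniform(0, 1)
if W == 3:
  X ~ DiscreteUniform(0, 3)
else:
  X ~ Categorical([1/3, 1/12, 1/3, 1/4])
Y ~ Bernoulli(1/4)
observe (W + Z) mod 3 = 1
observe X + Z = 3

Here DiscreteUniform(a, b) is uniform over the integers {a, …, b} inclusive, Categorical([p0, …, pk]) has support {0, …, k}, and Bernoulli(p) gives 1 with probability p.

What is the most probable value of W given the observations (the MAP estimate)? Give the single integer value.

argmax_v P(W = v | obs) = 3

Enumerate traces; 6 have nonzero weight after conditioning:
  (W=0, Z=1, X=2, Y=0) weight 1/52
  (W=0, Z=1, X=2, Y=1) weight 1/156
  (W=1, Z=0, X=3, Y=0) weight 3/104
  (W=1, Z=0, X=3, Y=1) weight 1/104
  (W=3, Z=1, X=2, Y=0) weight 1/26
  (W=3, Z=1, X=2, Y=1) weight 1/78
Group by W:
  weight(W=0) = 1/39
  weight(W=1) = 1/26
  weight(W=3) = 2/39
Total weight = 1/39 + 1/26 + 2/39 = 3/26
P(W=0 | obs) = 1/39 / 3/26 = 2/9
P(W=1 | obs) = 1/26 / 3/26 = 1/3
P(W=3 | obs) = 2/39 / 3/26 = 4/9
argmax = 3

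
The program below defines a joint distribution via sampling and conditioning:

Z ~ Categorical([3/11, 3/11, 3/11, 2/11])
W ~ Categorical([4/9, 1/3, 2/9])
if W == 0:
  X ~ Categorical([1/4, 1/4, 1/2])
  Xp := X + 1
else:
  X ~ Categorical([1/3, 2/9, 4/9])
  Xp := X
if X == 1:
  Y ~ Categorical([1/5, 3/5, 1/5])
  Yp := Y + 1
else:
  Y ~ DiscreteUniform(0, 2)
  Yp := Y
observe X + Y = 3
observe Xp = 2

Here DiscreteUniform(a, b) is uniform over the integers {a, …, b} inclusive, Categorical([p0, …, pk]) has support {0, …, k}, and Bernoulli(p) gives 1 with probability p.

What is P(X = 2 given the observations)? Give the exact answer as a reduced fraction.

P(X = 2 | obs) = 100/127

Enumerate traces; 12 have nonzero weight after conditioning:
  (Z=0, W=0, X=1, Y=2) weight 1/165
  (Z=0, W=1, X=2, Y=1) weight 4/297
  (Z=0, W=2, X=2, Y=1) weight 8/891
  (Z=1, W=0, X=1, Y=2) weight 1/165
  (Z=1, W=1, X=2, Y=1) weight 4/297
  (Z=1, W=2, X=2, Y=1) weight 8/891
  (Z=2, W=0, X=1, Y=2) weight 1/165
  (Z=2, W=1, X=2, Y=1) weight 4/297
  … 4 more
Group by X:
  weight(X=1) = 1/45
  weight(X=2) = 20/243
Total weight = 1/45 + 20/243 = 127/1215
P(X=1 | obs) = 1/45 / 127/1215 = 27/127
P(X=2 | obs) = 20/243 / 127/1215 = 100/127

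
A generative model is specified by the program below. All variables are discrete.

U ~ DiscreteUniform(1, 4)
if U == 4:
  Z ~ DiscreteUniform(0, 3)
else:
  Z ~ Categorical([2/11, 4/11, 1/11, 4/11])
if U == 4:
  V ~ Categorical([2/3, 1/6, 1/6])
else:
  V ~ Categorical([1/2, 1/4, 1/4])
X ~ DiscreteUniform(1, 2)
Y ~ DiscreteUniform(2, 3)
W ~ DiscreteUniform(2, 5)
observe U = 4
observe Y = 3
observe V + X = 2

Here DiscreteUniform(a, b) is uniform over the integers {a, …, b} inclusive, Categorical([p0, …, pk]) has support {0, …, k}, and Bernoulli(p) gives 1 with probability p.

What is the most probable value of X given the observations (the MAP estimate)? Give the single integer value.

argmax_v P(X = v | obs) = 2

Enumerate traces; 32 have nonzero weight after conditioning:
  (U=4, Z=0, V=0, X=2, Y=3, W=2) weight 1/384
  (U=4, Z=0, V=0, X=2, Y=3, W=3) weight 1/384
  (U=4, Z=0, V=0, X=2, Y=3, W=4) weight 1/384
  (U=4, Z=0, V=0, X=2, Y=3, W=5) weight 1/384
  (U=4, Z=0, V=1, X=1, Y=3, W=2) weight 1/1536
  (U=4, Z=0, V=1, X=1, Y=3, W=3) weight 1/1536
  (U=4, Z=0, V=1, X=1, Y=3, W=4) weight 1/1536
  (U=4, Z=0, V=1, X=1, Y=3, W=5) weight 1/1536
  … 24 more
Group by X:
  weight(X=1) = 1/96
  weight(X=2) = 1/24
Total weight = 1/96 + 1/24 = 5/96
P(X=1 | obs) = 1/96 / 5/96 = 1/5
P(X=2 | obs) = 1/24 / 5/96 = 4/5
argmax = 2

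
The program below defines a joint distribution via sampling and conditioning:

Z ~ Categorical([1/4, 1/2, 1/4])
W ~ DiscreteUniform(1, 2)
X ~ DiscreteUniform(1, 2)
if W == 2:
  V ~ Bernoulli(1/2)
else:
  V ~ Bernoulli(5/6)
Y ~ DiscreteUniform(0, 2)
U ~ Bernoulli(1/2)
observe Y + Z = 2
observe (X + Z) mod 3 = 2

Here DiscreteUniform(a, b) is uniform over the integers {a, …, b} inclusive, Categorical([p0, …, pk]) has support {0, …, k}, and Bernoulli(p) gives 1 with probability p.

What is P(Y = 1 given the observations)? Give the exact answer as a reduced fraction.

P(Y = 1 | obs) = 2/3

Enumerate traces; 16 have nonzero weight after conditioning:
  (Z=0, W=1, X=2, V=0, Y=2, U=0) weight 1/576
  (Z=0, W=1, X=2, V=0, Y=2, U=1) weight 1/576
  (Z=0, W=1, X=2, V=1, Y=2, U=0) weight 5/576
  (Z=0, W=1, X=2, V=1, Y=2, U=1) weight 5/576
  (Z=0, W=2, X=2, V=0, Y=2, U=0) weight 1/192
  (Z=0, W=2, X=2, V=0, Y=2, U=1) weight 1/192
  (Z=0, W=2, X=2, V=1, Y=2, U=0) weight 1/192
  (Z=0, W=2, X=2, V=1, Y=2, U=1) weight 1/192
  (Z=1, W=1, X=1, V=0, Y=1, U=0) weight 1/288
  … 7 more
Group by Y:
  weight(Y=1) = 1/12
  weight(Y=2) = 1/24
Total weight = 1/12 + 1/24 = 1/8
P(Y=1 | obs) = 1/12 / 1/8 = 2/3
P(Y=2 | obs) = 1/24 / 1/8 = 1/3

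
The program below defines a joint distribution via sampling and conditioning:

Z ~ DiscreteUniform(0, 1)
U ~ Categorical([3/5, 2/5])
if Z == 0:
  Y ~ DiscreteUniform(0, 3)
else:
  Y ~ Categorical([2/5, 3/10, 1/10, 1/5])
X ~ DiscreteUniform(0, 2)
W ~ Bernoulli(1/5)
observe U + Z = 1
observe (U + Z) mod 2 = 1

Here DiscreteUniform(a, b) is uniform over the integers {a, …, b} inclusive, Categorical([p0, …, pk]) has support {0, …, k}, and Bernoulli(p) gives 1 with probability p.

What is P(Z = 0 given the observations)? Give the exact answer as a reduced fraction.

Enumerate traces; 48 have nonzero weight after conditioning:
  (Z=0, U=1, Y=0, X=0, W=0) weight 1/75
  (Z=0, U=1, Y=0, X=0, W=1) weight 1/300
  (Z=0, U=1, Y=0, X=1, W=0) weight 1/75
  (Z=0, U=1, Y=0, X=1, W=1) weight 1/300
  (Z=0, U=1, Y=0, X=2, W=0) weight 1/75
  (Z=0, U=1, Y=0, X=2, W=1) weight 1/300
  (Z=0, U=1, Y=1, X=0, W=0) weight 1/75
  (Z=0, U=1, Y=1, X=0, W=1) weight 1/300
  (Z=1, U=0, Y=0, X=0, W=0) weight 4/125
  … 39 more
Group by Z:
  weight(Z=0) = 1/5
  weight(Z=1) = 3/10
Total weight = 1/5 + 3/10 = 1/2
P(Z=0 | obs) = 1/5 / 1/2 = 2/5
P(Z=1 | obs) = 3/10 / 1/2 = 3/5

P(Z = 0 | obs) = 2/5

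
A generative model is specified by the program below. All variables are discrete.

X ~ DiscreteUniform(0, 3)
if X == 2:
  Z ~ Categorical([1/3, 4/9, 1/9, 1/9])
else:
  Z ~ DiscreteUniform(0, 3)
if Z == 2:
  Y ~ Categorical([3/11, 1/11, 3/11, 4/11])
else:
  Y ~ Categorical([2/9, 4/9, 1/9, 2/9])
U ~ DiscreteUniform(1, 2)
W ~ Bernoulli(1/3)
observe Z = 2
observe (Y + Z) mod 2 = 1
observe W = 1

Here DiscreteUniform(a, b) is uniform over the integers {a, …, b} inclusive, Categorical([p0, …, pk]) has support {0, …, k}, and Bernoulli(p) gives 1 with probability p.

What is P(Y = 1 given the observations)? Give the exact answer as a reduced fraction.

Enumerate traces; 16 have nonzero weight after conditioning:
  (X=0, Z=2, Y=1, U=1, W=1) weight 1/1056
  (X=0, Z=2, Y=1, U=2, W=1) weight 1/1056
  (X=0, Z=2, Y=3, U=1, W=1) weight 1/264
  (X=0, Z=2, Y=3, U=2, W=1) weight 1/264
  (X=1, Z=2, Y=1, U=1, W=1) weight 1/1056
  (X=1, Z=2, Y=1, U=2, W=1) weight 1/1056
  (X=1, Z=2, Y=3, U=1, W=1) weight 1/264
  (X=1, Z=2, Y=3, U=2, W=1) weight 1/264
  … 8 more
Group by Y:
  weight(Y=1) = 31/4752
  weight(Y=3) = 31/1188
Total weight = 31/4752 + 31/1188 = 155/4752
P(Y=1 | obs) = 31/4752 / 155/4752 = 1/5
P(Y=3 | obs) = 31/1188 / 155/4752 = 4/5

P(Y = 1 | obs) = 1/5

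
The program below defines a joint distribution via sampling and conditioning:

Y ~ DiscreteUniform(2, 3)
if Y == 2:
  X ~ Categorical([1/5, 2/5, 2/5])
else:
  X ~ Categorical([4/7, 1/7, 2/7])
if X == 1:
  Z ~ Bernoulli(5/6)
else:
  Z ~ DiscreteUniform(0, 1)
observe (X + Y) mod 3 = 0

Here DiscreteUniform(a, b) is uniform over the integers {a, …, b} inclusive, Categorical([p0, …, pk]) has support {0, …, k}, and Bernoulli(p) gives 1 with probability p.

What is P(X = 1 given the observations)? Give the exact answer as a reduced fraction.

Enumerate traces; 4 have nonzero weight after conditioning:
  (Y=2, X=1, Z=0) weight 1/30
  (Y=2, X=1, Z=1) weight 1/6
  (Y=3, X=0, Z=0) weight 1/7
  (Y=3, X=0, Z=1) weight 1/7
Group by X:
  weight(X=0) = 2/7
  weight(X=1) = 1/5
Total weight = 2/7 + 1/5 = 17/35
P(X=0 | obs) = 2/7 / 17/35 = 10/17
P(X=1 | obs) = 1/5 / 17/35 = 7/17

P(X = 1 | obs) = 7/17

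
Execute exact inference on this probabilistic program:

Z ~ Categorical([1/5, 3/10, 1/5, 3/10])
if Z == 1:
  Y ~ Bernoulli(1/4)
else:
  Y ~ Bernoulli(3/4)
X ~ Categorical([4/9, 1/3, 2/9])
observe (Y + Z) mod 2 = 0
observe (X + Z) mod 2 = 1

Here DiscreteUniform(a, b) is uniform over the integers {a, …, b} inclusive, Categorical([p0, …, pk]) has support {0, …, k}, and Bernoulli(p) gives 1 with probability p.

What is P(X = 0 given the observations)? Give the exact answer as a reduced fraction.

Enumerate traces; 6 have nonzero weight after conditioning:
  (Z=0, Y=0, X=1) weight 1/60
  (Z=1, Y=1, X=0) weight 1/30
  (Z=1, Y=1, X=2) weight 1/60
  (Z=2, Y=0, X=1) weight 1/60
  (Z=3, Y=1, X=0) weight 1/10
  (Z=3, Y=1, X=2) weight 1/20
Group by X:
  weight(X=0) = 2/15
  weight(X=1) = 1/30
  weight(X=2) = 1/15
Total weight = 2/15 + 1/30 + 1/15 = 7/30
P(X=0 | obs) = 2/15 / 7/30 = 4/7
P(X=1 | obs) = 1/30 / 7/30 = 1/7
P(X=2 | obs) = 1/15 / 7/30 = 2/7

P(X = 0 | obs) = 4/7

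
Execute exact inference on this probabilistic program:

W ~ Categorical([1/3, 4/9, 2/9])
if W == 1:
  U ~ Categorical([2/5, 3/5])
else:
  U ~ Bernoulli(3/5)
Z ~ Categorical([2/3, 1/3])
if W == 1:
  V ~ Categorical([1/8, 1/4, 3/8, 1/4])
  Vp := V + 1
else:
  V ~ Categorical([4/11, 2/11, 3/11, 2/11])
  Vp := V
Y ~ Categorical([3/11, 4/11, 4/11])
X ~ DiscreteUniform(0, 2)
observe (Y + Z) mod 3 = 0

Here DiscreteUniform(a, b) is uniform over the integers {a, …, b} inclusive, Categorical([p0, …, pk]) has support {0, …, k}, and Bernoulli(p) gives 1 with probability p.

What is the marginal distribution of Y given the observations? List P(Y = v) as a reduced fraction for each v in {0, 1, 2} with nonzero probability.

Enumerate traces; 144 have nonzero weight after conditioning:
  (W=0, U=0, Z=0, V=0, Y=0, X=0) weight 16/5445
  (W=0, U=0, Z=0, V=0, Y=0, X=1) weight 16/5445
  (W=0, U=0, Z=0, V=0, Y=0, X=2) weight 16/5445
  (W=0, U=0, Z=0, V=1, Y=0, X=0) weight 8/5445
  (W=0, U=0, Z=0, V=1, Y=0, X=1) weight 8/5445
  (W=0, U=0, Z=0, V=1, Y=0, X=2) weight 8/5445
  (W=0, U=0, Z=0, V=2, Y=0, X=0) weight 4/1815
  (W=0, U=0, Z=0, V=2, Y=0, X=1) weight 4/1815
  (W=0, U=0, Z=1, V=0, Y=2, X=0) weight 32/16335
  … 135 more
Group by Y:
  weight(Y=0) = 2/11
  weight(Y=2) = 4/33
Total weight = 2/11 + 4/33 = 10/33
P(Y=0 | obs) = 2/11 / 10/33 = 3/5
P(Y=2 | obs) = 4/33 / 10/33 = 2/5

P(Y=0) = 3/5, P(Y=2) = 2/5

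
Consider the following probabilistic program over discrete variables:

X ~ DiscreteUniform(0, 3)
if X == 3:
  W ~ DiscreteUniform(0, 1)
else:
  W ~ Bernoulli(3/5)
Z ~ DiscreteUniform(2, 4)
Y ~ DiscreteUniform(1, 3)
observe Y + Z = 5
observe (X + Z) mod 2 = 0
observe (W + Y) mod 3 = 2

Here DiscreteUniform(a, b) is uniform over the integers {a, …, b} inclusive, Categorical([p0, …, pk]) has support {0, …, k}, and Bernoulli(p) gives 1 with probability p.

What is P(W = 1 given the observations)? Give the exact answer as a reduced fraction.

Enumerate traces; 4 have nonzero weight after conditioning:
  (X=0, W=1, Z=4, Y=1) weight 1/60
  (X=1, W=0, Z=3, Y=2) weight 1/90
  (X=2, W=1, Z=4, Y=1) weight 1/60
  (X=3, W=0, Z=3, Y=2) weight 1/72
Group by W:
  weight(W=0) = 1/40
  weight(W=1) = 1/30
Total weight = 1/40 + 1/30 = 7/120
P(W=0 | obs) = 1/40 / 7/120 = 3/7
P(W=1 | obs) = 1/30 / 7/120 = 4/7

P(W = 1 | obs) = 4/7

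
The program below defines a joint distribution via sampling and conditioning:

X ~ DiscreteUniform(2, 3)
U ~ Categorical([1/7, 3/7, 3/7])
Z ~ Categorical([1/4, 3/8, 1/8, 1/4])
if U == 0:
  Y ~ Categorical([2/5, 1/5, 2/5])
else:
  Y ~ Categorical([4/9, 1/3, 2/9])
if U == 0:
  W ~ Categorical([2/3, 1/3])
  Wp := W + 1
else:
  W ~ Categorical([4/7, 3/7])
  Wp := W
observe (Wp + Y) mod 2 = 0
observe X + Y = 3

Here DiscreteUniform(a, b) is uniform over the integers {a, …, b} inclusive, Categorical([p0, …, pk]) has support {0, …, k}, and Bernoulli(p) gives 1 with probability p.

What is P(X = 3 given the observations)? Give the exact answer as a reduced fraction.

P(X = 3 | obs) = 87/139

Enumerate traces; 24 have nonzero weight after conditioning:
  (X=2, U=0, Z=0, Y=1, W=0) weight 1/420
  (X=2, U=0, Z=1, Y=1, W=0) weight 1/280
  (X=2, U=0, Z=2, Y=1, W=0) weight 1/840
  (X=2, U=0, Z=3, Y=1, W=0) weight 1/420
  (X=2, U=1, Z=0, Y=1, W=1) weight 3/392
  (X=2, U=1, Z=1, Y=1, W=1) weight 9/784
  (X=2, U=1, Z=2, Y=1, W=1) weight 3/784
  (X=2, U=1, Z=3, Y=1, W=1) weight 3/392
  (X=3, U=0, Z=0, Y=0, W=1) weight 1/420
  … 15 more
Group by X:
  weight(X=2) = 52/735
  weight(X=3) = 29/245
Total weight = 52/735 + 29/245 = 139/735
P(X=2 | obs) = 52/735 / 139/735 = 52/139
P(X=3 | obs) = 29/245 / 139/735 = 87/139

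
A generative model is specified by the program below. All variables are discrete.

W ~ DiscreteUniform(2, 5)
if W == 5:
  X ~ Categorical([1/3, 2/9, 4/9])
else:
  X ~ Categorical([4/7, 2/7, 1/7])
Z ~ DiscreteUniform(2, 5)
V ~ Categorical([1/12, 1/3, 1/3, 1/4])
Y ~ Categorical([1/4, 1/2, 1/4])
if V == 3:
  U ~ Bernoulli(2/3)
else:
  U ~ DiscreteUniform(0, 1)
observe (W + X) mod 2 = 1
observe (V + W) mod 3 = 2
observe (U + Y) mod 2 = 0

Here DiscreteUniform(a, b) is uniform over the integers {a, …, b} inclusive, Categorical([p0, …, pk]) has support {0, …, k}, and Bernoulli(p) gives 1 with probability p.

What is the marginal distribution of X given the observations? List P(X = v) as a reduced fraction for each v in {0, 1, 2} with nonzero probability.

Enumerate traces; 108 have nonzero weight after conditioning:
  (W=2, X=1, Z=2, V=0, Y=0, U=0) weight 1/5376
  (W=2, X=1, Z=2, V=0, Y=1, U=1) weight 1/2688
  (W=2, X=1, Z=2, V=0, Y=2, U=0) weight 1/5376
  (W=2, X=1, Z=2, V=3, Y=0, U=0) weight 1/2688
  (W=2, X=1, Z=2, V=3, Y=1, U=1) weight 1/672
  (W=2, X=1, Z=2, V=3, Y=2, U=0) weight 1/2688
  (W=2, X=1, Z=3, V=0, Y=0, U=0) weight 1/5376
  (W=2, X=1, Z=3, V=0, Y=1, U=1) weight 1/2688
  (W=3, X=0, Z=2, V=2, Y=0, U=0) weight 1/672
  (W=3, X=2, Z=2, V=2, Y=0, U=0) weight 1/2688
  … 98 more
Group by X:
  weight(X=0) = 19/504
  weight(X=1) = 1/42
  weight(X=2) = 37/1512
Total weight = 19/504 + 1/42 + 37/1512 = 65/756
P(X=0 | obs) = 19/504 / 65/756 = 57/130
P(X=1 | obs) = 1/42 / 65/756 = 18/65
P(X=2 | obs) = 37/1512 / 65/756 = 37/130

P(X=0) = 57/130, P(X=1) = 18/65, P(X=2) = 37/130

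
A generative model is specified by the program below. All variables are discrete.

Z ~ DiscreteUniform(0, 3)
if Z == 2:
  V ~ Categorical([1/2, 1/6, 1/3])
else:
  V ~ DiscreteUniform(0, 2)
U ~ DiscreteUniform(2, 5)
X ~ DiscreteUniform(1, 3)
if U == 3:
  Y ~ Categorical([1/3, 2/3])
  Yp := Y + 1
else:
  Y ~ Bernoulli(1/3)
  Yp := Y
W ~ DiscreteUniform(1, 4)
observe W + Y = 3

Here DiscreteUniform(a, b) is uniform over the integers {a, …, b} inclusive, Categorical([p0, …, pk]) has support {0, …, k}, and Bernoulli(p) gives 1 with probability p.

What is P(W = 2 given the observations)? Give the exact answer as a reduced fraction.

Enumerate traces; 288 have nonzero weight after conditioning:
  (Z=0, V=0, U=2, X=1, Y=0, W=3) weight 1/864
  (Z=0, V=0, U=2, X=1, Y=1, W=2) weight 1/1728
  (Z=0, V=0, U=2, X=2, Y=0, W=3) weight 1/864
  (Z=0, V=0, U=2, X=2, Y=1, W=2) weight 1/1728
  (Z=0, V=0, U=2, X=3, Y=0, W=3) weight 1/864
  (Z=0, V=0, U=2, X=3, Y=1, W=2) weight 1/1728
  (Z=0, V=0, U=3, X=1, Y=0, W=3) weight 1/1728
  (Z=0, V=0, U=3, X=1, Y=1, W=2) weight 1/864
  … 280 more
Group by W:
  weight(W=2) = 5/48
  weight(W=3) = 7/48
Total weight = 5/48 + 7/48 = 1/4
P(W=2 | obs) = 5/48 / 1/4 = 5/12
P(W=3 | obs) = 7/48 / 1/4 = 7/12

P(W = 2 | obs) = 5/12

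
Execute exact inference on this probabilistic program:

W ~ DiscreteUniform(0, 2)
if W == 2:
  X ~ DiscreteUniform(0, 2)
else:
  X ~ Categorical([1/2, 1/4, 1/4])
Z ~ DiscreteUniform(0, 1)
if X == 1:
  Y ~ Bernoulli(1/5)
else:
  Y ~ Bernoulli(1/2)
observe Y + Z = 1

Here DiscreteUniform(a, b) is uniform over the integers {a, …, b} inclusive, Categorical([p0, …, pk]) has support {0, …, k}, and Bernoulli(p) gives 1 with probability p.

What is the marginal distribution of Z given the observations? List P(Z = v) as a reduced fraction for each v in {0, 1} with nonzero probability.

P(Z=0) = 5/12, P(Z=1) = 7/12

Enumerate traces; 18 have nonzero weight after conditioning:
  (W=0, X=0, Z=0, Y=1) weight 1/24
  (W=0, X=0, Z=1, Y=0) weight 1/24
  (W=0, X=1, Z=0, Y=1) weight 1/120
  (W=0, X=1, Z=1, Y=0) weight 1/30
  (W=0, X=2, Z=0, Y=1) weight 1/48
  (W=0, X=2, Z=1, Y=0) weight 1/48
  (W=1, X=0, Z=0, Y=1) weight 1/24
  (W=1, X=0, Z=1, Y=0) weight 1/24
  … 10 more
Group by Z:
  weight(Z=0) = 5/24
  weight(Z=1) = 7/24
Total weight = 5/24 + 7/24 = 1/2
P(Z=0 | obs) = 5/24 / 1/2 = 5/12
P(Z=1 | obs) = 7/24 / 1/2 = 7/12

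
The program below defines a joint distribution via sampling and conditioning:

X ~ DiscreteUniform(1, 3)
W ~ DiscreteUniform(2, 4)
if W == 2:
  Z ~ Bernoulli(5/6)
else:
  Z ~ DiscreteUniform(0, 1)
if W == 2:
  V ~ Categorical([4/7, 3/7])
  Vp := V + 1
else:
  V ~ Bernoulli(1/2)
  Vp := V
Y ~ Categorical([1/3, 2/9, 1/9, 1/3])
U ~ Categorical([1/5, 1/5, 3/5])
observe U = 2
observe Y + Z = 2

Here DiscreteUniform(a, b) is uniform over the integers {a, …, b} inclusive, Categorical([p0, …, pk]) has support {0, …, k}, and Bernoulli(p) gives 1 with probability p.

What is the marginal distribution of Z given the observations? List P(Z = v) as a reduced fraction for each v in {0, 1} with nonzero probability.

Enumerate traces; 36 have nonzero weight after conditioning:
  (X=1, W=2, Z=0, V=0, Y=2, U=2) weight 2/2835
  (X=1, W=2, Z=0, V=1, Y=2, U=2) weight 1/1890
  (X=1, W=2, Z=1, V=0, Y=1, U=2) weight 4/567
  (X=1, W=2, Z=1, V=1, Y=1, U=2) weight 1/189
  (X=1, W=3, Z=0, V=0, Y=2, U=2) weight 1/540
  (X=1, W=3, Z=0, V=1, Y=2, U=2) weight 1/540
  (X=1, W=3, Z=1, V=0, Y=1, U=2) weight 1/270
  (X=1, W=3, Z=1, V=1, Y=1, U=2) weight 1/270
  … 28 more
Group by Z:
  weight(Z=0) = 7/270
  weight(Z=1) = 11/135
Total weight = 7/270 + 11/135 = 29/270
P(Z=0 | obs) = 7/270 / 29/270 = 7/29
P(Z=1 | obs) = 11/135 / 29/270 = 22/29

P(Z=0) = 7/29, P(Z=1) = 22/29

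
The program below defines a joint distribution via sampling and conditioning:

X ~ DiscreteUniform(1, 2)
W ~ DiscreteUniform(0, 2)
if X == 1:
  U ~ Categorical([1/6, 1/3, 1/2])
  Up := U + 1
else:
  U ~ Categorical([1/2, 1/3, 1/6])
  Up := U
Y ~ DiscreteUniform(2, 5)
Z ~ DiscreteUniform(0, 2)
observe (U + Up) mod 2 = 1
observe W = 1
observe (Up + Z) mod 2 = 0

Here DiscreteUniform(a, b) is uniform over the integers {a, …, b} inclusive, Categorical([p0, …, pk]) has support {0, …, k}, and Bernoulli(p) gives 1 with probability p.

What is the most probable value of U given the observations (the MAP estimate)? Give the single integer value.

Enumerate traces; 16 have nonzero weight after conditioning:
  (X=1, W=1, U=0, Y=2, Z=1) weight 1/432
  (X=1, W=1, U=0, Y=3, Z=1) weight 1/432
  (X=1, W=1, U=0, Y=4, Z=1) weight 1/432
  (X=1, W=1, U=0, Y=5, Z=1) weight 1/432
  (X=1, W=1, U=1, Y=2, Z=0) weight 1/216
  (X=1, W=1, U=1, Y=2, Z=2) weight 1/216
  (X=1, W=1, U=1, Y=3, Z=0) weight 1/216
  (X=1, W=1, U=1, Y=3, Z=2) weight 1/216
  (X=1, W=1, U=2, Y=2, Z=1) weight 1/144
  … 7 more
Group by U:
  weight(U=0) = 1/108
  weight(U=1) = 1/27
  weight(U=2) = 1/36
Total weight = 1/108 + 1/27 + 1/36 = 2/27
P(U=0 | obs) = 1/108 / 2/27 = 1/8
P(U=1 | obs) = 1/27 / 2/27 = 1/2
P(U=2 | obs) = 1/36 / 2/27 = 3/8
argmax = 1

argmax_v P(U = v | obs) = 1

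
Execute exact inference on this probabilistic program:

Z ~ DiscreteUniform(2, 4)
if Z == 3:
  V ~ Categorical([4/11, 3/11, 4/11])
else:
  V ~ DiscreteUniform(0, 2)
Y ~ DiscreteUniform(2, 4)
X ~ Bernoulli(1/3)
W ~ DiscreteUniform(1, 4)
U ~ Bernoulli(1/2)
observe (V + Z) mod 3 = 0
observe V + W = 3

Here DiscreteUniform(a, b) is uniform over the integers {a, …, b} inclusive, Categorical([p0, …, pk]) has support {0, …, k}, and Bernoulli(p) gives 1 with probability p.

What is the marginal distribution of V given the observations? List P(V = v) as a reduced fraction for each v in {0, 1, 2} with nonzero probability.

Enumerate traces; 36 have nonzero weight after conditioning:
  (Z=2, V=1, Y=2, X=0, W=2, U=0) weight 1/324
  (Z=2, V=1, Y=2, X=0, W=2, U=1) weight 1/324
  (Z=2, V=1, Y=2, X=1, W=2, U=0) weight 1/648
  (Z=2, V=1, Y=2, X=1, W=2, U=1) weight 1/648
  (Z=2, V=1, Y=3, X=0, W=2, U=0) weight 1/324
  (Z=2, V=1, Y=3, X=0, W=2, U=1) weight 1/324
  (Z=2, V=1, Y=3, X=1, W=2, U=0) weight 1/648
  (Z=2, V=1, Y=3, X=1, W=2, U=1) weight 1/648
  (Z=3, V=0, Y=2, X=0, W=3, U=0) weight 1/297
  (Z=4, V=2, Y=2, X=0, W=1, U=0) weight 1/324
  … 26 more
Group by V:
  weight(V=0) = 1/33
  weight(V=1) = 1/36
  weight(V=2) = 1/36
Total weight = 1/33 + 1/36 + 1/36 = 17/198
P(V=0 | obs) = 1/33 / 17/198 = 6/17
P(V=1 | obs) = 1/36 / 17/198 = 11/34
P(V=2 | obs) = 1/36 / 17/198 = 11/34

P(V=0) = 6/17, P(V=1) = 11/34, P(V=2) = 11/34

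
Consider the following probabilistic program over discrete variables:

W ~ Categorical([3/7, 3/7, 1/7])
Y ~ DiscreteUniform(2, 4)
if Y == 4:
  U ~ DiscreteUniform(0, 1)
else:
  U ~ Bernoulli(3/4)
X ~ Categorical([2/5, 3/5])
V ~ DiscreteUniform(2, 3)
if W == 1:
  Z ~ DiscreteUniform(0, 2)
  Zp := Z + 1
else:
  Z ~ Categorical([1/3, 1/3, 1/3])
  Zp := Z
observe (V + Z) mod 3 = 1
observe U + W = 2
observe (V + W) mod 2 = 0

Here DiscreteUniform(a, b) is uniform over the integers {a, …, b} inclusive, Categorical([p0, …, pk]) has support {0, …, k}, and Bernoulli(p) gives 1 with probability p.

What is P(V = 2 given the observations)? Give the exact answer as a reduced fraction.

P(V = 2 | obs) = 1/7

Enumerate traces; 12 have nonzero weight after conditioning:
  (W=1, Y=2, U=1, X=0, V=3, Z=1) weight 1/140
  (W=1, Y=2, U=1, X=1, V=3, Z=1) weight 3/280
  (W=1, Y=3, U=1, X=0, V=3, Z=1) weight 1/140
  (W=1, Y=3, U=1, X=1, V=3, Z=1) weight 3/280
  (W=1, Y=4, U=1, X=0, V=3, Z=1) weight 1/210
  (W=1, Y=4, U=1, X=1, V=3, Z=1) weight 1/140
  (W=2, Y=2, U=0, X=0, V=2, Z=2) weight 1/1260
  (W=2, Y=2, U=0, X=1, V=2, Z=2) weight 1/840
  … 4 more
Group by V:
  weight(V=2) = 1/126
  weight(V=3) = 1/21
Total weight = 1/126 + 1/21 = 1/18
P(V=2 | obs) = 1/126 / 1/18 = 1/7
P(V=3 | obs) = 1/21 / 1/18 = 6/7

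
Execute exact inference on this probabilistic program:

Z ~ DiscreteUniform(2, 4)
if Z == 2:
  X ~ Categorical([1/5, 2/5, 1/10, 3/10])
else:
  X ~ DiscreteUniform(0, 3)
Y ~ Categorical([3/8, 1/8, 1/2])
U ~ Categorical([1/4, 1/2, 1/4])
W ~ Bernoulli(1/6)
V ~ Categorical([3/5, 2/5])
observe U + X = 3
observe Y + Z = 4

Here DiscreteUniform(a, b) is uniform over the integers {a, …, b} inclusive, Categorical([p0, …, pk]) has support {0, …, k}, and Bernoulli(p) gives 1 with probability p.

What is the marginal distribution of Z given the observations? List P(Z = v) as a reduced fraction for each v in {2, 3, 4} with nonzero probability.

Enumerate traces; 36 have nonzero weight after conditioning:
  (Z=2, X=1, Y=2, U=2, W=0, V=0) weight 1/120
  (Z=2, X=1, Y=2, U=2, W=0, V=1) weight 1/180
  (Z=2, X=1, Y=2, U=2, W=1, V=0) weight 1/600
  (Z=2, X=1, Y=2, U=2, W=1, V=1) weight 1/900
  (Z=2, X=2, Y=2, U=1, W=0, V=0) weight 1/240
  (Z=2, X=2, Y=2, U=1, W=0, V=1) weight 1/360
  (Z=2, X=2, Y=2, U=1, W=1, V=0) weight 1/1200
  (Z=2, X=2, Y=2, U=1, W=1, V=1) weight 1/1800
  (Z=3, X=1, Y=1, U=2, W=0, V=0) weight 1/768
  (Z=4, X=1, Y=0, U=2, W=0, V=0) weight 1/256
  … 26 more
Group by Z:
  weight(Z=2) = 3/80
  weight(Z=3) = 1/96
  weight(Z=4) = 1/32
Total weight = 3/80 + 1/96 + 1/32 = 19/240
P(Z=2 | obs) = 3/80 / 19/240 = 9/19
P(Z=3 | obs) = 1/96 / 19/240 = 5/38
P(Z=4 | obs) = 1/32 / 19/240 = 15/38

P(Z=2) = 9/19, P(Z=3) = 5/38, P(Z=4) = 15/38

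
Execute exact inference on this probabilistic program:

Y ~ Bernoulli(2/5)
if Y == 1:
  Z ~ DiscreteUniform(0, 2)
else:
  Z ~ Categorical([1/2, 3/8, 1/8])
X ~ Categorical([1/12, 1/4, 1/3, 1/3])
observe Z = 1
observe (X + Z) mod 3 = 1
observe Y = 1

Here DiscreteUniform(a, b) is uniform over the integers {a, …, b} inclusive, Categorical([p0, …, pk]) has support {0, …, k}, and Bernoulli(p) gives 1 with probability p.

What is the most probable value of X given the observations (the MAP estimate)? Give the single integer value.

argmax_v P(X = v | obs) = 3

Enumerate traces; 2 have nonzero weight after conditioning:
  (Y=1, Z=1, X=0) weight 1/90
  (Y=1, Z=1, X=3) weight 2/45
Group by X:
  weight(X=0) = 1/90
  weight(X=3) = 2/45
Total weight = 1/90 + 2/45 = 1/18
P(X=0 | obs) = 1/90 / 1/18 = 1/5
P(X=3 | obs) = 2/45 / 1/18 = 4/5
argmax = 3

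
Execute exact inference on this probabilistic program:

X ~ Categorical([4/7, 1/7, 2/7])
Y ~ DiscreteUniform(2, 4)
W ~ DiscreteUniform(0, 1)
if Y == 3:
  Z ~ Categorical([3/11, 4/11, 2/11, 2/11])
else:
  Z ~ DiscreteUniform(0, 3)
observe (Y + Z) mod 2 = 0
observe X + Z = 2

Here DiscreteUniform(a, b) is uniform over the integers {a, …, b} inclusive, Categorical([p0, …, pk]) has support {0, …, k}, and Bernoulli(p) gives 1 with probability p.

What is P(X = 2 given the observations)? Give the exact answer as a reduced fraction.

Enumerate traces; 10 have nonzero weight after conditioning:
  (X=0, Y=2, W=0, Z=2) weight 1/42
  (X=0, Y=2, W=1, Z=2) weight 1/42
  (X=0, Y=4, W=0, Z=2) weight 1/42
  (X=0, Y=4, W=1, Z=2) weight 1/42
  (X=1, Y=3, W=0, Z=1) weight 2/231
  (X=1, Y=3, W=1, Z=1) weight 2/231
  (X=2, Y=2, W=0, Z=0) weight 1/84
  (X=2, Y=2, W=1, Z=0) weight 1/84
  … 2 more
Group by X:
  weight(X=0) = 2/21
  weight(X=1) = 4/231
  weight(X=2) = 1/21
Total weight = 2/21 + 4/231 + 1/21 = 37/231
P(X=0 | obs) = 2/21 / 37/231 = 22/37
P(X=1 | obs) = 4/231 / 37/231 = 4/37
P(X=2 | obs) = 1/21 / 37/231 = 11/37

P(X = 2 | obs) = 11/37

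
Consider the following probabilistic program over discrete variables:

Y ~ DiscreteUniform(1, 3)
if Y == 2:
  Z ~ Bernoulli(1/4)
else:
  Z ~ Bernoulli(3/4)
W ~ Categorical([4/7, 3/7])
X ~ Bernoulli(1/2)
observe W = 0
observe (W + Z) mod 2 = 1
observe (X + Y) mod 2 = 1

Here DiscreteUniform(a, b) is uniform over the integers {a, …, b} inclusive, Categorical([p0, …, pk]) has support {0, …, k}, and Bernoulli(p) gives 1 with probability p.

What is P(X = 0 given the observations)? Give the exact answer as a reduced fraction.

Enumerate traces; 3 have nonzero weight after conditioning:
  (Y=1, Z=1, W=0, X=0) weight 1/14
  (Y=2, Z=1, W=0, X=1) weight 1/42
  (Y=3, Z=1, W=0, X=0) weight 1/14
Group by X:
  weight(X=0) = 1/7
  weight(X=1) = 1/42
Total weight = 1/7 + 1/42 = 1/6
P(X=0 | obs) = 1/7 / 1/6 = 6/7
P(X=1 | obs) = 1/42 / 1/6 = 1/7

P(X = 0 | obs) = 6/7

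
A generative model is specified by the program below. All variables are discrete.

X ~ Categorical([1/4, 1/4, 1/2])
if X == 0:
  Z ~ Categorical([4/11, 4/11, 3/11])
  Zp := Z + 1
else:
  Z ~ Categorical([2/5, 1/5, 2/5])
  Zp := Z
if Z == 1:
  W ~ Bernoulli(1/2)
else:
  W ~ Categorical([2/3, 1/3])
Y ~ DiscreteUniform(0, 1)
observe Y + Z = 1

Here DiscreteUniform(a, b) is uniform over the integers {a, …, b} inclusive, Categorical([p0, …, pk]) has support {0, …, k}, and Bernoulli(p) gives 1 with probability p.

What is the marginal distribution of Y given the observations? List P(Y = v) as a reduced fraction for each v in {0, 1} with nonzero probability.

Enumerate traces; 12 have nonzero weight after conditioning:
  (X=0, Z=0, W=0, Y=1) weight 1/33
  (X=0, Z=0, W=1, Y=1) weight 1/66
  (X=0, Z=1, W=0, Y=0) weight 1/44
  (X=0, Z=1, W=1, Y=0) weight 1/44
  (X=1, Z=0, W=0, Y=1) weight 1/30
  (X=1, Z=0, W=1, Y=1) weight 1/60
  (X=1, Z=1, W=0, Y=0) weight 1/80
  (X=1, Z=1, W=1, Y=0) weight 1/80
  … 4 more
Group by Y:
  weight(Y=0) = 53/440
  weight(Y=1) = 43/220
Total weight = 53/440 + 43/220 = 139/440
P(Y=0 | obs) = 53/440 / 139/440 = 53/139
P(Y=1 | obs) = 43/220 / 139/440 = 86/139

P(Y=0) = 53/139, P(Y=1) = 86/139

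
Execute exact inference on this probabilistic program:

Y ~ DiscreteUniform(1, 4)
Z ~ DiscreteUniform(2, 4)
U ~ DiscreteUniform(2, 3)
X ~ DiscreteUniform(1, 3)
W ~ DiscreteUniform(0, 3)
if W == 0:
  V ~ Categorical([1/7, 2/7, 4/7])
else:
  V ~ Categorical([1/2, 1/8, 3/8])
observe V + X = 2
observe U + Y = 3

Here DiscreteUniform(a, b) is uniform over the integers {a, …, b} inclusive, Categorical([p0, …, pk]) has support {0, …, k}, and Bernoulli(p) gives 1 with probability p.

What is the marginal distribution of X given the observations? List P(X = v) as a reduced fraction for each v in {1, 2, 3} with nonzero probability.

Enumerate traces; 24 have nonzero weight after conditioning:
  (Y=1, Z=2, U=2, X=1, W=0, V=1) weight 1/1008
  (Y=1, Z=2, U=2, X=1, W=1, V=1) weight 1/2304
  (Y=1, Z=2, U=2, X=1, W=2, V=1) weight 1/2304
  (Y=1, Z=2, U=2, X=1, W=3, V=1) weight 1/2304
  (Y=1, Z=2, U=2, X=2, W=0, V=0) weight 1/2016
  (Y=1, Z=2, U=2, X=2, W=1, V=0) weight 1/576
  (Y=1, Z=2, U=2, X=2, W=2, V=0) weight 1/576
  (Y=1, Z=2, U=2, X=2, W=3, V=0) weight 1/576
  … 16 more
Group by X:
  weight(X=1) = 37/5376
  weight(X=2) = 23/1344
Total weight = 37/5376 + 23/1344 = 43/1792
P(X=1 | obs) = 37/5376 / 43/1792 = 37/129
P(X=2 | obs) = 23/1344 / 43/1792 = 92/129

P(X=1) = 37/129, P(X=2) = 92/129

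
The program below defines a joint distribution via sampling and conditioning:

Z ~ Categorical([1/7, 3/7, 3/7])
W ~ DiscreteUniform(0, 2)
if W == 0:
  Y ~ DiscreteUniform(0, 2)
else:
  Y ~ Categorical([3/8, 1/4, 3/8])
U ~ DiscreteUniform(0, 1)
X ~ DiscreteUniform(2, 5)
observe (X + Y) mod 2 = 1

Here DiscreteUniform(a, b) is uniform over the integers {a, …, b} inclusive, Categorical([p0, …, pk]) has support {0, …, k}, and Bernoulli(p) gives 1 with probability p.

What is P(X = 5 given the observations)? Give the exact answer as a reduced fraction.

P(X = 5 | obs) = 13/36

Enumerate traces; 108 have nonzero weight after conditioning:
  (Z=0, W=0, Y=0, U=0, X=3) weight 1/504
  (Z=0, W=0, Y=0, U=0, X=5) weight 1/504
  (Z=0, W=0, Y=0, U=1, X=3) weight 1/504
  (Z=0, W=0, Y=0, U=1, X=5) weight 1/504
  (Z=0, W=0, Y=1, U=0, X=2) weight 1/504
  (Z=0, W=0, Y=1, U=0, X=4) weight 1/504
  (Z=0, W=0, Y=1, U=1, X=2) weight 1/504
  (Z=0, W=0, Y=1, U=1, X=4) weight 1/504
  … 100 more
Group by X:
  weight(X=2) = 5/72
  weight(X=3) = 13/72
  weight(X=4) = 5/72
  weight(X=5) = 13/72
Total weight = 5/72 + 13/72 + 5/72 + 13/72 = 1/2
P(X=2 | obs) = 5/72 / 1/2 = 5/36
P(X=3 | obs) = 13/72 / 1/2 = 13/36
P(X=4 | obs) = 5/72 / 1/2 = 5/36
P(X=5 | obs) = 13/72 / 1/2 = 13/36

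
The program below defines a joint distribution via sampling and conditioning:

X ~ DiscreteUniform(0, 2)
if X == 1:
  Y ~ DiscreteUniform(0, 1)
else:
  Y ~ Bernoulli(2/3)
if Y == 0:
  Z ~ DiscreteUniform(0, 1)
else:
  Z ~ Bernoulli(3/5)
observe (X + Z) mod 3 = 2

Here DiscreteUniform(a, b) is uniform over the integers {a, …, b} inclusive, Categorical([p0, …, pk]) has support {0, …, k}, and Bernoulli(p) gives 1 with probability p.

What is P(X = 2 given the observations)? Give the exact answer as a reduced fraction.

P(X = 2 | obs) = 26/59

Enumerate traces; 4 have nonzero weight after conditioning:
  (X=1, Y=0, Z=1) weight 1/12
  (X=1, Y=1, Z=1) weight 1/10
  (X=2, Y=0, Z=0) weight 1/18
  (X=2, Y=1, Z=0) weight 4/45
Group by X:
  weight(X=1) = 11/60
  weight(X=2) = 13/90
Total weight = 11/60 + 13/90 = 59/180
P(X=1 | obs) = 11/60 / 59/180 = 33/59
P(X=2 | obs) = 13/90 / 59/180 = 26/59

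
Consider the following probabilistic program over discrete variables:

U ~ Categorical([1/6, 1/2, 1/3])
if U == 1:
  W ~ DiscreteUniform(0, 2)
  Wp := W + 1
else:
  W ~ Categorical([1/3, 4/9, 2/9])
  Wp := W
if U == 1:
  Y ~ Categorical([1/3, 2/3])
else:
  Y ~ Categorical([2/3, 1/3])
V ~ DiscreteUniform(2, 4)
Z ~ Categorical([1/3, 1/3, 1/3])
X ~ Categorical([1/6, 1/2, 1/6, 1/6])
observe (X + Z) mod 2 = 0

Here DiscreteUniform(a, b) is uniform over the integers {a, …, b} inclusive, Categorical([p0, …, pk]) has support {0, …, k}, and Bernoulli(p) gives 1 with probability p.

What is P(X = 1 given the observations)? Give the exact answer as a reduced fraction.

Enumerate traces; 324 have nonzero weight after conditioning:
  (U=0, W=0, Y=0, V=2, Z=0, X=0) weight 1/1458
  (U=0, W=0, Y=0, V=2, Z=0, X=2) weight 1/1458
  (U=0, W=0, Y=0, V=2, Z=1, X=1) weight 1/486
  (U=0, W=0, Y=0, V=2, Z=1, X=3) weight 1/1458
  (U=0, W=0, Y=0, V=2, Z=2, X=0) weight 1/1458
  (U=0, W=0, Y=0, V=2, Z=2, X=2) weight 1/1458
  (U=0, W=0, Y=0, V=3, Z=0, X=0) weight 1/1458
  (U=0, W=0, Y=0, V=3, Z=0, X=2) weight 1/1458
  … 316 more
Group by X:
  weight(X=0) = 1/9
  weight(X=1) = 1/6
  weight(X=2) = 1/9
  weight(X=3) = 1/18
Total weight = 1/9 + 1/6 + 1/9 + 1/18 = 4/9
P(X=0 | obs) = 1/9 / 4/9 = 1/4
P(X=1 | obs) = 1/6 / 4/9 = 3/8
P(X=2 | obs) = 1/9 / 4/9 = 1/4
P(X=3 | obs) = 1/18 / 4/9 = 1/8

P(X = 1 | obs) = 3/8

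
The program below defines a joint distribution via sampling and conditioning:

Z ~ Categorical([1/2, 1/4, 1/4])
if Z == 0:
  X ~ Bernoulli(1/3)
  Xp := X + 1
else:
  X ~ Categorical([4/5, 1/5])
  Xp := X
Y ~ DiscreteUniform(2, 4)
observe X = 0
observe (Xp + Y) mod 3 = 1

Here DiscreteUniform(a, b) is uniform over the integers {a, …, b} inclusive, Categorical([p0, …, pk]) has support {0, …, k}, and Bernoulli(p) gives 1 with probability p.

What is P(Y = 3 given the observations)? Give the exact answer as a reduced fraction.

Enumerate traces; 3 have nonzero weight after conditioning:
  (Z=0, X=0, Y=3) weight 1/9
  (Z=1, X=0, Y=4) weight 1/15
  (Z=2, X=0, Y=4) weight 1/15
Group by Y:
  weight(Y=3) = 1/9
  weight(Y=4) = 2/15
Total weight = 1/9 + 2/15 = 11/45
P(Y=3 | obs) = 1/9 / 11/45 = 5/11
P(Y=4 | obs) = 2/15 / 11/45 = 6/11

P(Y = 3 | obs) = 5/11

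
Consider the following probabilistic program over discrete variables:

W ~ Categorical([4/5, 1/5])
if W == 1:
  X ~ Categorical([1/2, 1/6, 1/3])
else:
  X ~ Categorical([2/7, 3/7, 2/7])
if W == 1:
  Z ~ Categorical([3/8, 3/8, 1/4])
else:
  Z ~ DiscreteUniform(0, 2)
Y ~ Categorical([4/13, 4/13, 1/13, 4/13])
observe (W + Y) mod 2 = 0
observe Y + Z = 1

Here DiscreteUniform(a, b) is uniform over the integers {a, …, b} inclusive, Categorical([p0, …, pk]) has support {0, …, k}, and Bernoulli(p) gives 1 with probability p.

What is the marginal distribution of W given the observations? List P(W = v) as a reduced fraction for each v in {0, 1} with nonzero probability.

P(W=0) = 32/41, P(W=1) = 9/41

Enumerate traces; 6 have nonzero weight after conditioning:
  (W=0, X=0, Z=1, Y=0) weight 32/1365
  (W=0, X=1, Z=1, Y=0) weight 16/455
  (W=0, X=2, Z=1, Y=0) weight 32/1365
  (W=1, X=0, Z=0, Y=1) weight 3/260
  (W=1, X=1, Z=0, Y=1) weight 1/260
  (W=1, X=2, Z=0, Y=1) weight 1/130
Group by W:
  weight(W=0) = 16/195
  weight(W=1) = 3/130
Total weight = 16/195 + 3/130 = 41/390
P(W=0 | obs) = 16/195 / 41/390 = 32/41
P(W=1 | obs) = 3/130 / 41/390 = 9/41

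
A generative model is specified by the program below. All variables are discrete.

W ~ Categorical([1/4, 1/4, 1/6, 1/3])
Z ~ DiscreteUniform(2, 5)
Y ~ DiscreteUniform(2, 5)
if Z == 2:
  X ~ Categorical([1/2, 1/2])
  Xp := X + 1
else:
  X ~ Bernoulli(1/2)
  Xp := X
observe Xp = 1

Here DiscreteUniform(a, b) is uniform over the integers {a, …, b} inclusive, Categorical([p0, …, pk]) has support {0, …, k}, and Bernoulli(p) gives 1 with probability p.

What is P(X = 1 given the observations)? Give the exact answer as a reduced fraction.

Enumerate traces; 64 have nonzero weight after conditioning:
  (W=0, Z=2, Y=2, X=0) weight 1/128
  (W=0, Z=2, Y=3, X=0) weight 1/128
  (W=0, Z=2, Y=4, X=0) weight 1/128
  (W=0, Z=2, Y=5, X=0) weight 1/128
  (W=0, Z=3, Y=2, X=1) weight 1/128
  (W=0, Z=3, Y=3, X=1) weight 1/128
  (W=0, Z=3, Y=4, X=1) weight 1/128
  (W=0, Z=3, Y=5, X=1) weight 1/128
  … 56 more
Group by X:
  weight(X=0) = 1/8
  weight(X=1) = 3/8
Total weight = 1/8 + 3/8 = 1/2
P(X=0 | obs) = 1/8 / 1/2 = 1/4
P(X=1 | obs) = 3/8 / 1/2 = 3/4

P(X = 1 | obs) = 3/4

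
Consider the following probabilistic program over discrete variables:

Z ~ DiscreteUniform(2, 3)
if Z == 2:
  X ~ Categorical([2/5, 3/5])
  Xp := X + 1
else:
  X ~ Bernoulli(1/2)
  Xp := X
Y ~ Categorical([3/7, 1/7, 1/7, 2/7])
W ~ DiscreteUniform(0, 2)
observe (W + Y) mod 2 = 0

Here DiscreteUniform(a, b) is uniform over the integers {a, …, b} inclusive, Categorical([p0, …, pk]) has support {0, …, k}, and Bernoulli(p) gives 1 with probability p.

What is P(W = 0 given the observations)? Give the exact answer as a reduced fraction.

Enumerate traces; 24 have nonzero weight after conditioning:
  (Z=2, X=0, Y=0, W=0) weight 1/35
  (Z=2, X=0, Y=0, W=2) weight 1/35
  (Z=2, X=0, Y=1, W=1) weight 1/105
  (Z=2, X=0, Y=2, W=0) weight 1/105
  (Z=2, X=0, Y=2, W=2) weight 1/105
  (Z=2, X=0, Y=3, W=1) weight 2/105
  (Z=2, X=1, Y=0, W=0) weight 3/70
  (Z=2, X=1, Y=0, W=2) weight 3/70
  … 16 more
Group by W:
  weight(W=0) = 4/21
  weight(W=1) = 1/7
  weight(W=2) = 4/21
Total weight = 4/21 + 1/7 + 4/21 = 11/21
P(W=0 | obs) = 4/21 / 11/21 = 4/11
P(W=1 | obs) = 1/7 / 11/21 = 3/11
P(W=2 | obs) = 4/21 / 11/21 = 4/11

P(W = 0 | obs) = 4/11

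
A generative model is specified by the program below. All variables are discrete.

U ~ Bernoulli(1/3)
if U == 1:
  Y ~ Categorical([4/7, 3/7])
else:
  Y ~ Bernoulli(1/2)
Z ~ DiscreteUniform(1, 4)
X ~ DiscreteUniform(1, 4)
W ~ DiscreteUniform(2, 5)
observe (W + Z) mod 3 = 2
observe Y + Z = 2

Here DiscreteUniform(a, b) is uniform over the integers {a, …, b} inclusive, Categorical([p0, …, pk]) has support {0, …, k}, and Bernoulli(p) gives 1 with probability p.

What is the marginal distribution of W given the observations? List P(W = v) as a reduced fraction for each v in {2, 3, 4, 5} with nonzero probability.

P(W=3) = 11/21, P(W=4) = 10/21

Enumerate traces; 16 have nonzero weight after conditioning:
  (U=0, Y=0, Z=2, X=1, W=3) weight 1/192
  (U=0, Y=0, Z=2, X=2, W=3) weight 1/192
  (U=0, Y=0, Z=2, X=3, W=3) weight 1/192
  (U=0, Y=0, Z=2, X=4, W=3) weight 1/192
  (U=0, Y=1, Z=1, X=1, W=4) weight 1/192
  (U=0, Y=1, Z=1, X=2, W=4) weight 1/192
  (U=0, Y=1, Z=1, X=3, W=4) weight 1/192
  (U=0, Y=1, Z=1, X=4, W=4) weight 1/192
  … 8 more
Group by W:
  weight(W=3) = 11/336
  weight(W=4) = 5/168
Total weight = 11/336 + 5/168 = 1/16
P(W=3 | obs) = 11/336 / 1/16 = 11/21
P(W=4 | obs) = 5/168 / 1/16 = 10/21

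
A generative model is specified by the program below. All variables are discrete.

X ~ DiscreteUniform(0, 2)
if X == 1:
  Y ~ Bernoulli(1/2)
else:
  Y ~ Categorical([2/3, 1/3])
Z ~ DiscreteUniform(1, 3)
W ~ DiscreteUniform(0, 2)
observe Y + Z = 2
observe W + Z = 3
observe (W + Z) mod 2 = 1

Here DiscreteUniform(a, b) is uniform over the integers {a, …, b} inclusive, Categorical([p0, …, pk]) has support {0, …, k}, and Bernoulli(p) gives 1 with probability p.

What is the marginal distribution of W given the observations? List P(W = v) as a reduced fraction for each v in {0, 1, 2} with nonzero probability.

P(W=1) = 11/18, P(W=2) = 7/18

Enumerate traces; 6 have nonzero weight after conditioning:
  (X=0, Y=0, Z=2, W=1) weight 2/81
  (X=0, Y=1, Z=1, W=2) weight 1/81
  (X=1, Y=0, Z=2, W=1) weight 1/54
  (X=1, Y=1, Z=1, W=2) weight 1/54
  (X=2, Y=0, Z=2, W=1) weight 2/81
  (X=2, Y=1, Z=1, W=2) weight 1/81
Group by W:
  weight(W=1) = 11/162
  weight(W=2) = 7/162
Total weight = 11/162 + 7/162 = 1/9
P(W=1 | obs) = 11/162 / 1/9 = 11/18
P(W=2 | obs) = 7/162 / 1/9 = 7/18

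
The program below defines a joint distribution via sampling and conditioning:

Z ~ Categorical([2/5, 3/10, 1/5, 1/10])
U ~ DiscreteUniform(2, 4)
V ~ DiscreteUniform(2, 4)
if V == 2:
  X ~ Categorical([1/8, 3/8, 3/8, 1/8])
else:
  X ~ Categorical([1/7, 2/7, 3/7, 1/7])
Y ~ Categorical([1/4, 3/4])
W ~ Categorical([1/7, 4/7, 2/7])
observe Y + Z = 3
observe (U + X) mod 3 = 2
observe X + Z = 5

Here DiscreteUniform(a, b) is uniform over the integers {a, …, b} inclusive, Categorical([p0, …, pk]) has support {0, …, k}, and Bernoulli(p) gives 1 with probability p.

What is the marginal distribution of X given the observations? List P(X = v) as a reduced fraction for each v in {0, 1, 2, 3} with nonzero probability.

Enumerate traces; 18 have nonzero weight after conditioning:
  (Z=2, U=2, V=2, X=3, Y=1, W=0) weight 1/3360
  (Z=2, U=2, V=2, X=3, Y=1, W=1) weight 1/840
  (Z=2, U=2, V=2, X=3, Y=1, W=2) weight 1/1680
  (Z=2, U=2, V=3, X=3, Y=1, W=0) weight 1/2940
  (Z=2, U=2, V=3, X=3, Y=1, W=1) weight 1/735
  (Z=2, U=2, V=3, X=3, Y=1, W=2) weight 1/1470
  (Z=2, U=2, V=4, X=3, Y=1, W=0) weight 1/2940
  (Z=2, U=2, V=4, X=3, Y=1, W=1) weight 1/735
  (Z=3, U=3, V=2, X=2, Y=0, W=0) weight 1/6720
  … 9 more
Group by X:
  weight(X=2) = 23/6720
  weight(X=3) = 23/3360
Total weight = 23/6720 + 23/3360 = 23/2240
P(X=2 | obs) = 23/6720 / 23/2240 = 1/3
P(X=3 | obs) = 23/3360 / 23/2240 = 2/3

P(X=2) = 1/3, P(X=3) = 2/3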